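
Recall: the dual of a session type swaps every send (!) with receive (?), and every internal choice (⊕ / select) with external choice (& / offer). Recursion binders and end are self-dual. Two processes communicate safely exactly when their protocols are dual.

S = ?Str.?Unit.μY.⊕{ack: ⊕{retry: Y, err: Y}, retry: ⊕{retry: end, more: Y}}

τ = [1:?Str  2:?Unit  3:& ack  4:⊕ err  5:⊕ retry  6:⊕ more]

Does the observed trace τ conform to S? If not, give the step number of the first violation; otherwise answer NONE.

@1 ?Str  ✓  cont: ?Unit.μY.…
@2 ?Unit  ✓  cont: μY.…
@3 got & ack, protocol expects ⊕ ack or ⊕ retry  ✗

3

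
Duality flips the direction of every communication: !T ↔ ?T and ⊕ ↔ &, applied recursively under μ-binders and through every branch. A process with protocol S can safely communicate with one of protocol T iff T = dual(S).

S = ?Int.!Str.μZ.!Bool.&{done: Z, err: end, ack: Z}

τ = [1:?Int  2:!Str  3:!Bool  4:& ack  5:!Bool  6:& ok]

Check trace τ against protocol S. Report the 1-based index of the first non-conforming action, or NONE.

6

step 1: ?Int  match  now at !Str.μZ.…
step 2: !Str  match  now at μZ.…
step 3: !Bool  match  now at &{done: μZ.…, err: end, ack: μZ.…}
step 4: & ack  match  now at μZ.…
step 5: !Bool  match  now at &{done: μZ.…, err: end, ack: μZ.…}
step 6: got & ok, protocol expects & done or & err or & ack  ✗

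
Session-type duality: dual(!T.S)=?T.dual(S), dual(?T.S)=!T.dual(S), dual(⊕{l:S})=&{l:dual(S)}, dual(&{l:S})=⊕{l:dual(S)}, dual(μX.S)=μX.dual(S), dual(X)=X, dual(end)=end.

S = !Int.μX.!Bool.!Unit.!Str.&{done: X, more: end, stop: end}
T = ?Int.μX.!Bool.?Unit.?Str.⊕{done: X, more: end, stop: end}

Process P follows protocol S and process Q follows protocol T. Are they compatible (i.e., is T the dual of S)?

!Int ‖ ?Int  ok
  μX ‖ μX  ok (rec unchanged)
    !Bool ‖ !Bool  ✗ same direction on both sides — not dual

NO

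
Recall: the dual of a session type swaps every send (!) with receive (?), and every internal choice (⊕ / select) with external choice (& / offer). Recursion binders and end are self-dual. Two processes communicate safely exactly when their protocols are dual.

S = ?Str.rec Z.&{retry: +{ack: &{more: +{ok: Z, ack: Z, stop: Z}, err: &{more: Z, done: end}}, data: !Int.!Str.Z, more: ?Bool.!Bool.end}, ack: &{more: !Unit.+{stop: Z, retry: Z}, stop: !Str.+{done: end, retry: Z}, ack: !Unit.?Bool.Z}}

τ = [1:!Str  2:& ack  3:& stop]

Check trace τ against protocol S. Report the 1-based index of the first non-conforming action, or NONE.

@1 got !Str, protocol expects ?Str  ✗

1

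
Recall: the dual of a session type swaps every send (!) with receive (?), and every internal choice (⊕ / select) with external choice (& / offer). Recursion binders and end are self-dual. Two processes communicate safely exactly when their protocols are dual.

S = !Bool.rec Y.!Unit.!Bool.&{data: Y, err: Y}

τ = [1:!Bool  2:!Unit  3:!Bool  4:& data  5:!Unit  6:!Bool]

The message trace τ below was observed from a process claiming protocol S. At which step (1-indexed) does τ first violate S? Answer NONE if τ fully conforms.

NONE

@1 !Bool  ok  state: rec Y.…
@2 !Unit  ok  state: !Bool.&{data: rec Y.…, err: rec Y.…}
@3 !Bool  ok  state: &{data: rec Y.…, err: rec Y.…}
@4 & data  ok  state: rec Y.…
@5 !Unit  ok  state: !Bool.&{data: rec Y.…, err: rec Y.…}
@6 !Bool  ok  state: &{data: rec Y.…, err: rec Y.…}
τ conforms to S (length 6)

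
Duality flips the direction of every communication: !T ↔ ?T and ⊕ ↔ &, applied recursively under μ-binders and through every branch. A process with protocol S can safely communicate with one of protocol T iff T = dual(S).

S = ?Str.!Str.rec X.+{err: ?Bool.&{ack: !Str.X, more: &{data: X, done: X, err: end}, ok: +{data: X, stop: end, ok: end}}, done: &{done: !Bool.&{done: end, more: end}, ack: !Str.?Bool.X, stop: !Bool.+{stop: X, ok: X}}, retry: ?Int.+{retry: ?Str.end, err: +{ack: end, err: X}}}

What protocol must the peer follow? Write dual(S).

!Str.?Str.rec X.&{err: !Bool.+{ack: ?Str.X, more: +{data: X, done: X, err: end}, ok: &{data: X, stop: end, ok: end}}, done: +{done: ?Bool.+{done: end, more: end}, ack: ?Str.!Bool.X, stop: ?Bool.&{stop: X, ok: X}}, retry: !Int.&{retry: !Str.end, err: &{ack: end, err: X}}}

?Str → !Str
  !Str → ?Str
    rec X → rec X  (μ self-dual)
      +{err,done,retry} → &{err,done,retry}  (select→offer)
        • err:
          ?Bool → !Bool
            &{ack,more,ok} → +{ack,more,ok}  (offer→select)
              • ack:
                !Str → ?Str
                  dual(X) = X
              • more:
                &{data,done,err} → +{data,done,err}  (offer→select)
                  • data:
                    dual(X) = X
                  • done:
                    dual(X) = X
                  • err:
                    dual(end) = end
              • ok:
                +{data,stop,ok} → &{data,stop,ok}  (select→offer)
                  • data:
                    dual(X) = X
                  • stop:
                    dual(end) = end
                  • ok:
                    dual(end) = end
        • done:
          &{done,ack,stop} → +{done,ack,stop}  (offer→select)
            • done:
              !Bool → ?Bool
                &{done,more} → +{done,more}  (offer→select)
                  • done:
                    dual(end) = end
                  • more:
                    dual(end) = end
            • ack:
              !Str → ?Str
                ?Bool → !Bool
                  dual(X) = X
            • stop:
              !Bool → ?Bool
                +{stop,ok} → &{stop,ok}  (select→offer)
                  • stop:
                    dual(X) = X
                  • ok:
                    dual(X) = X
        • retry:
          ?Int → !Int
            +{retry,err} → &{retry,err}  (select→offer)
              • retry:
                ?Str → !Str
                  dual(end) = end
              • err:
                +{ack,err} → &{ack,err}  (select→offer)
                  • ack:
                    dual(end) = end
                  • err:
                    dual(X) = X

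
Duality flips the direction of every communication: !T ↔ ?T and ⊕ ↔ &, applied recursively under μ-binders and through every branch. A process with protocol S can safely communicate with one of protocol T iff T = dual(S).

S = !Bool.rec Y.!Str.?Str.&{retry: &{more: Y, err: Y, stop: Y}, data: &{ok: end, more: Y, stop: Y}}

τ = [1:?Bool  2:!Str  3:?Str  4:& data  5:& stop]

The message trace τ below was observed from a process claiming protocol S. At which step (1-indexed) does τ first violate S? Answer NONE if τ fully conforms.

1

[1] got ?Bool, protocol expects !Bool  ✗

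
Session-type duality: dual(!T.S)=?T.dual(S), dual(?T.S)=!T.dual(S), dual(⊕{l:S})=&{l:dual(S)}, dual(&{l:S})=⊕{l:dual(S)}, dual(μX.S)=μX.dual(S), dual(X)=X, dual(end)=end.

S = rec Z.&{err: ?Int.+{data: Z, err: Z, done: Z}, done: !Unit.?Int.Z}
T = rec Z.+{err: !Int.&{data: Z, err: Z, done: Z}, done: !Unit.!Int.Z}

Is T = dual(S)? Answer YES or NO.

rec Z vs rec Z  ok (rec unchanged)
  &{err,done} vs +{err,done}  ok labels match
    case err:
      ?Int vs !Int  ok
        +{data,err,done} vs &{data,err,done}  ok labels match
          case data:
            Z vs Z  ok
          case err:
            Z vs Z  ok
          case done:
            Z vs Z  ok
    case done:
      !Unit vs !Unit  ✗ same direction on both sides — not dual

NO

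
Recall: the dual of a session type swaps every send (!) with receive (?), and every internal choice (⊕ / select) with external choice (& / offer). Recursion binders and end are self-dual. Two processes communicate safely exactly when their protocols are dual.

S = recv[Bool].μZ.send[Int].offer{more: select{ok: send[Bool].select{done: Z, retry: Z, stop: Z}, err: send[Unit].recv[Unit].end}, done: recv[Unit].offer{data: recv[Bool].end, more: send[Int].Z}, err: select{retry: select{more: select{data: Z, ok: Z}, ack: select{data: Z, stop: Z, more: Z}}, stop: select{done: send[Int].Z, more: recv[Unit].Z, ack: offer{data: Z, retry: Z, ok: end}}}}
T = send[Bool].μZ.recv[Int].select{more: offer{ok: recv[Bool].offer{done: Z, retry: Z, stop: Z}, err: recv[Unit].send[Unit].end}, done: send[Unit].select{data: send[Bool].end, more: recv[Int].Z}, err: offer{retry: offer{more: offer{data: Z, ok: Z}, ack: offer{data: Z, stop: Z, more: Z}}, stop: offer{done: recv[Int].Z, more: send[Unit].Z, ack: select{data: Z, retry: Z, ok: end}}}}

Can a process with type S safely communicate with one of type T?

YES

recv[Bool] | send[Bool]  ok
  μZ | μZ  ok (binder kept)
    send[Int] | recv[Int]  ok
      offer{more,done,err} | select{more,done,err}  ok labels match
        [more]
          select{ok,err} | offer{ok,err}  ok labels match
            [ok]
              send[Bool] | recv[Bool]  ok
                select{done,retry,stop} | offer{done,retry,stop}  ok labels match
                  [done]
                    Z | Z  ok
                  [retry]
                    Z | Z  ok
                  [stop]
                    Z | Z  ok
            [err]
              send[Unit] | recv[Unit]  ok
                recv[Unit] | send[Unit]  ok
                  end | end  ok
        [done]
          recv[Unit] | send[Unit]  ok
            offer{data,more} | select{data,more}  ok labels match
              [data]
                recv[Bool] | send[Bool]  ok
                  end | end  ok
              [more]
                send[Int] | recv[Int]  ok
                  Z | Z  ok
        [err]
          select{retry,stop} | offer{retry,stop}  ok labels match
            [retry]
              select{more,ack} | offer{more,ack}  ok labels match
                [more]
                  select{data,ok} | offer{data,ok}  ok labels match
                    [data]
                      Z | Z  ok
                    [ok]
                      Z | Z  ok
                [ack]
                  select{data,stop,more} | offer{data,stop,more}  ok labels match
                    [data]
                      Z | Z  ok
                    [stop]
                      Z | Z  ok
                    [more]
                      Z | Z  ok
            [stop]
              select{done,more,ack} | offer{done,more,ack}  ok labels match
                [done]
                  send[Int] | recv[Int]  ok
                    Z | Z  ok
                [more]
                  recv[Unit] | send[Unit]  ok
                    Z | Z  ok
                [ack]
                  offer{data,retry,ok} | select{data,retry,ok}  ok labels match
                    [data]
                      Z | Z  ok
                    [retry]
                      Z | Z  ok
                    [ok]
                      end | end  ok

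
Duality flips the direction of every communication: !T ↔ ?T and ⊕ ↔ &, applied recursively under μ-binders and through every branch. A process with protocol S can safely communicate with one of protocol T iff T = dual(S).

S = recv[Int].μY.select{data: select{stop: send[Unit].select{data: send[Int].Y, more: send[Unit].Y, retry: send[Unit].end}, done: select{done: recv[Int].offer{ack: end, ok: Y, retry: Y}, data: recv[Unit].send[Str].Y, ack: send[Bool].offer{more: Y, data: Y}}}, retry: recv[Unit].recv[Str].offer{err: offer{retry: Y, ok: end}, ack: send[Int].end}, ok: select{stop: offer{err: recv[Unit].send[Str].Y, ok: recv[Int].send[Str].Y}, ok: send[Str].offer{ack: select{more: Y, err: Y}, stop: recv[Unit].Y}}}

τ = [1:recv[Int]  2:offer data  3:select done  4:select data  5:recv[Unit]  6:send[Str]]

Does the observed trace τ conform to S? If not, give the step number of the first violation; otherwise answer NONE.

@1 recv[Int]  match  now at μY.…
@2 got offer data, protocol expects select data or select retry or select ok  ✗

2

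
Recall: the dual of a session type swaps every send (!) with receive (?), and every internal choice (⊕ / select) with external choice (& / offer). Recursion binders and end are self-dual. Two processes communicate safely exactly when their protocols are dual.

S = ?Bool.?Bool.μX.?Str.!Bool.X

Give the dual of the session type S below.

?Bool = !Bool
  ?Bool = !Bool
    μX = μX  (binder kept)
      ?Str = !Str
        !Bool = ?Bool
          dual(X) = X

!Bool.!Bool.μX.!Str.?Bool.X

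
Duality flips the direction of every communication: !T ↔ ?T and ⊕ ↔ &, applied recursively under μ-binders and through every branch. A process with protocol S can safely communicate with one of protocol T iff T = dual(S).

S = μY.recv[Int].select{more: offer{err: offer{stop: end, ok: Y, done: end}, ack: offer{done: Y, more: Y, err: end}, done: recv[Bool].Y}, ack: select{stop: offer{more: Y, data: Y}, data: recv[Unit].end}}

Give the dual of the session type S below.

μY ↦ μY  (binder kept)
  recv[Int] ↦ send[Int]
    select{more,ack} ↦ offer{more,ack}  (internal→external)
      [more]
        offer{err,ack,done} ↦ select{err,ack,done}  (&→⊕)
          [err]
            offer{stop,ok,done} ↦ select{stop,ok,done}  (&→⊕)
              [stop]
                end self-dual
              [ok]
                Y self-dual
              [done]
                end self-dual
          [ack]
            offer{done,more,err} ↦ select{done,more,err}  (&→⊕)
              [done]
                Y self-dual
              [more]
                Y self-dual
              [err]
                end self-dual
          [done]
            recv[Bool] ↦ send[Bool]
              Y self-dual
      [ack]
        select{stop,data} ↦ offer{stop,data}  (internal→external)
          [stop]
            offer{more,data} ↦ select{more,data}  (&→⊕)
              [more]
                Y self-dual
              [data]
                Y self-dual
          [data]
            recv[Unit] ↦ send[Unit]
              end self-dual

μY.send[Int].offer{more: select{err: select{stop: end, ok: Y, done: end}, ack: select{done: Y, more: Y, err: end}, done: send[Bool].Y}, ack: offer{stop: select{more: Y, data: Y}, data: send[Unit].end}}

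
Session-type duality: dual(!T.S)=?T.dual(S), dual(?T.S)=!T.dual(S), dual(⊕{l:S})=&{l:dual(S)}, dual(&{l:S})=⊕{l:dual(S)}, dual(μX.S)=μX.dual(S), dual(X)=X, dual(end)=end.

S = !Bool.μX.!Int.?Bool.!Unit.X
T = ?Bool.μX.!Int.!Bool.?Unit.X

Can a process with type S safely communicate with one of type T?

NO

!Bool vs ?Bool  ok
  μX vs μX  ok (μ self-dual)
    !Int vs !Int  ✗ same direction on both sides — not dual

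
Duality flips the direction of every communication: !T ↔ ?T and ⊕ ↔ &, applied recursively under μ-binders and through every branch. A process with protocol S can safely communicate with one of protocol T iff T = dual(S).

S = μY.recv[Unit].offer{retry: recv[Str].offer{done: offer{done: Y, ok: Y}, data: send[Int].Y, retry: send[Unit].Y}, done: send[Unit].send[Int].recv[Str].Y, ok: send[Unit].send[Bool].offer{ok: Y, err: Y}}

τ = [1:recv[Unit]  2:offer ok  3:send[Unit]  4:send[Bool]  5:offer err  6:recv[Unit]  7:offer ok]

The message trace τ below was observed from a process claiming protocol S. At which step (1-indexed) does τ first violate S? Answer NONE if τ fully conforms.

NONE

@1 recv[Unit]  match  now at offer{retry: recv[Str].offer{done: offer{done: μY.…, ok: μY.…}, data: send[Int].μY.…, retry: send[Unit].μY.…}, done: send[Unit].send[Int].recv[Str].μY.…, ok: send[Unit].send[Bool].offer{ok: μY.…, err: μY.…}}
@2 offer ok  match  now at send[Unit].send[Bool].offer{ok: μY.…, err: μY.…}
@3 send[Unit]  match  now at send[Bool].offer{ok: μY.…, err: μY.…}
@4 send[Bool]  match  now at offer{ok: μY.…, err: μY.…}
@5 offer err  match  now at μY.…
@6 recv[Unit]  match  now at offer{retry: recv[Str].offer{done: offer{done: μY.…, ok: μY.…}, data: send[Int].μY.…, retry: send[Unit].μY.…}, done: send[Unit].send[Int].recv[Str].μY.…, ok: send[Unit].send[Bool].offer{ok: μY.…, err: μY.…}}
@7 offer ok  match  now at send[Unit].send[Bool].offer{ok: μY.…, err: μY.…}
τ conforms to S (length 7)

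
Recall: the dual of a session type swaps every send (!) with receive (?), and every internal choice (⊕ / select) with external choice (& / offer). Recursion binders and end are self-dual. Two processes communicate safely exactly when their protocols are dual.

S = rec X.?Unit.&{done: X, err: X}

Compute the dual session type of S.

rec X = rec X  (rec unchanged)
  ?Unit = !Unit
    &{done,err} = +{done,err}  (offer→select)
      • done:
        dual(X) = X
      • err:
        dual(X) = X

rec X.!Unit.+{done: X, err: X}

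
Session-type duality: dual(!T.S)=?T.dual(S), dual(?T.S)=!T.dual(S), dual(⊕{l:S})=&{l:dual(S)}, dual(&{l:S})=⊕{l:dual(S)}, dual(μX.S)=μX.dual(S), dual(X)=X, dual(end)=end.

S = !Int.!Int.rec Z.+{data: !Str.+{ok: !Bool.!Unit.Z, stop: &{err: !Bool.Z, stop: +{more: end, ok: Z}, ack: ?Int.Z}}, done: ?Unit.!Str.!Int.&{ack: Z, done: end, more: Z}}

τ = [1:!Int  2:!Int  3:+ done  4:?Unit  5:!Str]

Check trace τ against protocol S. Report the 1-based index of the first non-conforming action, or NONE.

NONE

@1 !Int  match  residual = !Int.rec Z.…
@2 !Int  match  residual = rec Z.…
@3 + done  match  residual = ?Unit.!Str.!Int.&{ack: rec Z.…, done: end, more: rec Z.…}
@4 ?Unit  match  residual = !Str.!Int.&{ack: rec Z.…, done: end, more: rec Z.…}
@5 !Str  match  residual = !Int.&{ack: rec Z.…, done: end, more: rec Z.…}
trace exhausted — no violation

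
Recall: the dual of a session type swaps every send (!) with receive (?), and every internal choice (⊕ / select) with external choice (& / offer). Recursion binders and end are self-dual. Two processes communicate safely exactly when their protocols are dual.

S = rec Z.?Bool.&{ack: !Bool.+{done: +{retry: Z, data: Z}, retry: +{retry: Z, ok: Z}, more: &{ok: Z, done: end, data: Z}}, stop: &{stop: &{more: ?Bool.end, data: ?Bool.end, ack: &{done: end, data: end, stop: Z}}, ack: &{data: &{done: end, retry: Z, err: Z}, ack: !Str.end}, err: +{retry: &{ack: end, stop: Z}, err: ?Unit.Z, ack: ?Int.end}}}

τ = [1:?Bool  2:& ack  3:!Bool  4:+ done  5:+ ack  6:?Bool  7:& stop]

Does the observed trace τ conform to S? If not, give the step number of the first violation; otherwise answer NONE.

@1 ?Bool  ✓  cont: &{ack: !Bool.+{done: +{retry: rec Z.…, data: rec Z.…}, retry: +{retry: rec Z.…, ok: rec Z.…}, more: &{ok: rec Z.…, done: end, data: rec Z.…}}, stop: &{stop: &{more: ?Bool.end, data: ?Bool.end, ack: &{done: end, data: end, stop: rec Z.…}}, ack: &{data: &{done: end, retry: rec Z.…, err: rec Z.…}, ack: !Str.end}, err: +{retry: &{ack: end, stop: rec Z.…}, err: ?Unit.rec Z.…, ack: ?Int.end}}}
@2 & ack  ✓  cont: !Bool.+{done: +{retry: rec Z.…, data: rec Z.…}, retry: +{retry: rec Z.…, ok: rec Z.…}, more: &{ok: rec Z.…, done: end, data: rec Z.…}}
@3 !Bool  ✓  cont: +{done: +{retry: rec Z.…, data: rec Z.…}, retry: +{retry: rec Z.…, ok: rec Z.…}, more: &{ok: rec Z.…, done: end, data: rec Z.…}}
@4 + done  ✓  cont: +{retry: rec Z.…, data: rec Z.…}
@5 got + ack, protocol expects + retry or + data  ✗

5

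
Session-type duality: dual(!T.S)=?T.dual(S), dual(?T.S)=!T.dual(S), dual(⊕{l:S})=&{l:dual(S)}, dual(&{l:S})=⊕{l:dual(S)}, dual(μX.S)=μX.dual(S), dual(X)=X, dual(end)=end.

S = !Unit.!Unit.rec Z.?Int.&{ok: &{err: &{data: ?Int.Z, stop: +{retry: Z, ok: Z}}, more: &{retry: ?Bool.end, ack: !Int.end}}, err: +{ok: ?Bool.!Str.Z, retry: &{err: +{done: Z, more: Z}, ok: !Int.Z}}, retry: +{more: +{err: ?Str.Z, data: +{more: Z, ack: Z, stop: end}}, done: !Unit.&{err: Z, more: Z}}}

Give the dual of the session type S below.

!Unit ↦ ?Unit
  !Unit ↦ ?Unit
    rec Z ↦ rec Z  (μ self-dual)
      ?Int ↦ !Int
        &{ok,err,retry} ↦ +{ok,err,retry}  (&→⊕)
          case ok:
            &{err,more} ↦ +{err,more}  (&→⊕)
              case err:
                &{data,stop} ↦ +{data,stop}  (&→⊕)
                  case data:
                    ?Int ↦ !Int
                      dual(Z) = Z
                  case stop:
                    +{retry,ok} ↦ &{retry,ok}  (⊕→&)
                      case retry:
                        dual(Z) = Z
                      case ok:
                        dual(Z) = Z
              case more:
                &{retry,ack} ↦ +{retry,ack}  (&→⊕)
                  case retry:
                    ?Bool ↦ !Bool
                      dual(end) = end
                  case ack:
                    !Int ↦ ?Int
                      dual(end) = end
          case err:
            +{ok,retry} ↦ &{ok,retry}  (⊕→&)
              case ok:
                ?Bool ↦ !Bool
                  !Str ↦ ?Str
                    dual(Z) = Z
              case retry:
                &{err,ok} ↦ +{err,ok}  (&→⊕)
                  case err:
                    +{done,more} ↦ &{done,more}  (⊕→&)
                      case done:
                        dual(Z) = Z
                      case more:
                        dual(Z) = Z
                  case ok:
                    !Int ↦ ?Int
                      dual(Z) = Z
          case retry:
            +{more,done} ↦ &{more,done}  (⊕→&)
              case more:
                +{err,data} ↦ &{err,data}  (⊕→&)
                  case err:
                    ?Str ↦ !Str
                      dual(Z) = Z
                  case data:
                    +{more,ack,stop} ↦ &{more,ack,stop}  (⊕→&)
                      case more:
                        dual(Z) = Z
                      case ack:
                        dual(Z) = Z
                      case stop:
                        dual(end) = end
              case done:
                !Unit ↦ ?Unit
                  &{err,more} ↦ +{err,more}  (&→⊕)
                    case err:
                      dual(Z) = Z
                    case more:
                      dual(Z) = Z

?Unit.?Unit.rec Z.!Int.+{ok: +{err: +{data: !Int.Z, stop: &{retry: Z, ok: Z}}, more: +{retry: !Bool.end, ack: ?Int.end}}, err: &{ok: !Bool.?Str.Z, retry: +{err: &{done: Z, more: Z}, ok: ?Int.Z}}, retry: &{more: &{err: !Str.Z, data: &{more: Z, ack: Z, stop: end}}, done: ?Unit.+{err: Z, more: Z}}}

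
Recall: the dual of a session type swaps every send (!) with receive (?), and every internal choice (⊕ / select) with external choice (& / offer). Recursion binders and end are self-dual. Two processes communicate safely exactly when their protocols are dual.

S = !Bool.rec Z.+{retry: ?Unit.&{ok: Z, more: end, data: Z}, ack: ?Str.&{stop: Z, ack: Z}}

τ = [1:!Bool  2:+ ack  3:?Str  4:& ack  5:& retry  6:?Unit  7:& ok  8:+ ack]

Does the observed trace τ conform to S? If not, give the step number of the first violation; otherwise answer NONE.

[1] !Bool  ok  cont: rec Z.…
[2] + ack  ok  cont: ?Str.&{stop: rec Z.…, ack: rec Z.…}
[3] ?Str  ok  cont: &{stop: rec Z.…, ack: rec Z.…}
[4] & ack  ok  cont: rec Z.…
[5] got & retry, protocol expects + retry or + ack  ✗

5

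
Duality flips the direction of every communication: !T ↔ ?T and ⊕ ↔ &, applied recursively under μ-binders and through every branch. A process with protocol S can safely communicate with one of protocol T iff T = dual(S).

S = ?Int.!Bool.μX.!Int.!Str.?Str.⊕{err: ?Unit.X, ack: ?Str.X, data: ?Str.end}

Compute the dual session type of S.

!Int.?Bool.μX.?Int.?Str.!Str.&{err: !Unit.X, ack: !Str.X, data: !Str.end}

?Int ↦ !Int
  !Bool ↦ ?Bool
    μX ↦ μX  (μ self-dual)
      !Int ↦ ?Int
        !Str ↦ ?Str
          ?Str ↦ !Str
            ⊕{err,ack,data} ↦ &{err,ack,data}  (⊕→&)
              [err]
                ?Unit ↦ !Unit
                  X ↦ X
              [ack]
                ?Str ↦ !Str
                  X ↦ X
              [data]
                ?Str ↦ !Str
                  end ↦ end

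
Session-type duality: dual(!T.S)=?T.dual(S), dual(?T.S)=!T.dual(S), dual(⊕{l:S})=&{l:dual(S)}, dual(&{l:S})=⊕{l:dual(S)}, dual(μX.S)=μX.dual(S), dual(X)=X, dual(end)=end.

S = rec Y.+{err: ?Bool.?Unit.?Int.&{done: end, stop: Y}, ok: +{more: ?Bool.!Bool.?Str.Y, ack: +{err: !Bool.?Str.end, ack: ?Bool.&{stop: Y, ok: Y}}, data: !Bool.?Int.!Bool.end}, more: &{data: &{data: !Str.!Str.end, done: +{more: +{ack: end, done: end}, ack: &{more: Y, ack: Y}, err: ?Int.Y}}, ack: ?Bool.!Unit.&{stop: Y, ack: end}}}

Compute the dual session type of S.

rec Y → rec Y  (binder kept)
  +{err,ok,more} → &{err,ok,more}  (⊕→&)
    • err:
      ?Bool → !Bool
        ?Unit → !Unit
          ?Int → !Int
            &{done,stop} → +{done,stop}  (&→⊕)
              • done:
                end self-dual
              • stop:
                Y self-dual
    • ok:
      +{more,ack,data} → &{more,ack,data}  (⊕→&)
        • more:
          ?Bool → !Bool
            !Bool → ?Bool
              ?Str → !Str
                Y self-dual
        • ack:
          +{err,ack} → &{err,ack}  (⊕→&)
            • err:
              !Bool → ?Bool
                ?Str → !Str
                  end self-dual
            • ack:
              ?Bool → !Bool
                &{stop,ok} → +{stop,ok}  (&→⊕)
                  • stop:
                    Y self-dual
                  • ok:
                    Y self-dual
        • data:
          !Bool → ?Bool
            ?Int → !Int
              !Bool → ?Bool
                end self-dual
    • more:
      &{data,ack} → +{data,ack}  (&→⊕)
        • data:
          &{data,done} → +{data,done}  (&→⊕)
            • data:
              !Str → ?Str
                !Str → ?Str
                  end self-dual
            • done:
              +{more,ack,err} → &{more,ack,err}  (⊕→&)
                • more:
                  +{ack,done} → &{ack,done}  (⊕→&)
                    • ack:
                      end self-dual
                    • done:
                      end self-dual
                • ack:
                  &{more,ack} → +{more,ack}  (&→⊕)
                    • more:
                      Y self-dual
                    • ack:
                      Y self-dual
                • err:
                  ?Int → !Int
                    Y self-dual
        • ack:
          ?Bool → !Bool
            !Unit → ?Unit
              &{stop,ack} → +{stop,ack}  (&→⊕)
                • stop:
                  Y self-dual
                • ack:
                  end self-dual

rec Y.&{err: !Bool.!Unit.!Int.+{done: end, stop: Y}, ok: &{more: !Bool.?Bool.!Str.Y, ack: &{err: ?Bool.!Str.end, ack: !Bool.+{stop: Y, ok: Y}}, data: ?Bool.!Int.?Bool.end}, more: +{data: +{data: ?Str.?Str.end, done: &{more: &{ack: end, done: end}, ack: +{more: Y, ack: Y}, err: !Int.Y}}, ack: !Bool.?Unit.+{stop: Y, ack: end}}}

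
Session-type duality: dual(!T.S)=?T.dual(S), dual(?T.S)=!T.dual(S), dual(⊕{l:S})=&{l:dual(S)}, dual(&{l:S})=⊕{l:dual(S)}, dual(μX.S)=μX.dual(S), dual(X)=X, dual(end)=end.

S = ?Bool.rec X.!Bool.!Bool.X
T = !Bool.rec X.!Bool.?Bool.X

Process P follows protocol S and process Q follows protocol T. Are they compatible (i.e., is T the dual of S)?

?Bool ‖ !Bool  match
  rec X ‖ rec X  match (rec unchanged)
    !Bool ‖ !Bool  ✗ same direction on both sides — not dual

NO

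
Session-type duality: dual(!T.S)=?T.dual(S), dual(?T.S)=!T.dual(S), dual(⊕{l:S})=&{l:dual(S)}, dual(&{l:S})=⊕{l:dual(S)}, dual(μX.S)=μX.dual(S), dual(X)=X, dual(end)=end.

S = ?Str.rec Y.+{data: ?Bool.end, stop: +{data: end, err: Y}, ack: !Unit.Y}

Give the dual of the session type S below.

?Str = !Str
  rec Y = rec Y  (rec unchanged)
    +{data,stop,ack} = &{data,stop,ack}  (⊕→&)
      [data]
        ?Bool = !Bool
          dual(end) = end
      [stop]
        +{data,err} = &{data,err}  (⊕→&)
          [data]
            dual(end) = end
          [err]
            dual(Y) = Y
      [ack]
        !Unit = ?Unit
          dual(Y) = Y

!Str.rec Y.&{data: !Bool.end, stop: &{data: end, err: Y}, ack: ?Unit.Y}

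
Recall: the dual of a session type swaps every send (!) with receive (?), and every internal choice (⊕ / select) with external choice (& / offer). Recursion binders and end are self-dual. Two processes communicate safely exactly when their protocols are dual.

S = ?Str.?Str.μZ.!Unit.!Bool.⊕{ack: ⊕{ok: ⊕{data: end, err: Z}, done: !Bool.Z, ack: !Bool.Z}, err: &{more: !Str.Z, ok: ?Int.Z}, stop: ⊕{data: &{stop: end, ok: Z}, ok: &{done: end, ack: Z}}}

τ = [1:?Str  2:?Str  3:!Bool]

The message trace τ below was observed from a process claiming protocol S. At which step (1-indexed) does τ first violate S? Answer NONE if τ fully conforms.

3

[1] ?Str  ✓  cont: ?Str.μZ.…
[2] ?Str  ✓  cont: μZ.…
[3] got !Bool, protocol expects !Unit  ✗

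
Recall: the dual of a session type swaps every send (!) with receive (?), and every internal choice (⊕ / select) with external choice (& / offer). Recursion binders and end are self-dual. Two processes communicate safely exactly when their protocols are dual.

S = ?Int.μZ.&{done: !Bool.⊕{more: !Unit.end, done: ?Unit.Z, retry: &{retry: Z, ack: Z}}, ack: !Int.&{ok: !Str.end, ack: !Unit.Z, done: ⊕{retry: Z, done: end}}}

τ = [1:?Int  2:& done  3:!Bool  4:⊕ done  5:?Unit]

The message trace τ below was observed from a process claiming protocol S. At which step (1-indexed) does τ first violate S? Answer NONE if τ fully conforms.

step 1: ?Int  ✓  residual = μZ.…
step 2: & done  ✓  residual = !Bool.⊕{more: !Unit.end, done: ?Unit.μZ.…, retry: &{retry: μZ.…, ack: μZ.…}}
step 3: !Bool  ✓  residual = ⊕{more: !Unit.end, done: ?Unit.μZ.…, retry: &{retry: μZ.…, ack: μZ.…}}
step 4: ⊕ done  ✓  residual = ?Unit.μZ.…
step 5: ?Unit  ✓  residual = μZ.…
trace exhausted — no violation

NONE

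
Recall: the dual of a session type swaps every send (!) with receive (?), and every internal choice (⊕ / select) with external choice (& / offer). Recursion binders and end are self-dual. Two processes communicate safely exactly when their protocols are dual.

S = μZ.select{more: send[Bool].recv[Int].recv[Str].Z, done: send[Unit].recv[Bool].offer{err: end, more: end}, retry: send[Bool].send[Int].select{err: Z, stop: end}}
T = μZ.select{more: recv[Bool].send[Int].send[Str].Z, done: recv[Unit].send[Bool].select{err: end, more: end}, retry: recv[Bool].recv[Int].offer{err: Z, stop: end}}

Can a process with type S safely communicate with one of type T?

NO

μZ ‖ μZ  ✓ (rec unchanged)
  select{more,done,retry} ‖ select{more,done,retry}  ✗ choice polarity not flipped — not dual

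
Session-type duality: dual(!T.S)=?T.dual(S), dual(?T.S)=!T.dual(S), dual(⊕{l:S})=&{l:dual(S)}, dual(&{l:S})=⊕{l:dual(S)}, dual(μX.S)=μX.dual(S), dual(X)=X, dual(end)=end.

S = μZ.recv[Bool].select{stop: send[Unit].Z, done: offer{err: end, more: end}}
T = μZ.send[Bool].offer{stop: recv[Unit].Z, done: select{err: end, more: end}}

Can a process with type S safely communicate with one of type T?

μZ | μZ  ok (rec unchanged)
  recv[Bool] | send[Bool]  ok
    select{stop,done} | offer{stop,done}  ok same labels
      [stop]
        send[Unit] | recv[Unit]  ok
          Z | Z  ok
      [done]
        offer{err,more} | select{err,more}  ok same labels
          [err]
            end | end  ok
          [more]
            end | end  ok

YES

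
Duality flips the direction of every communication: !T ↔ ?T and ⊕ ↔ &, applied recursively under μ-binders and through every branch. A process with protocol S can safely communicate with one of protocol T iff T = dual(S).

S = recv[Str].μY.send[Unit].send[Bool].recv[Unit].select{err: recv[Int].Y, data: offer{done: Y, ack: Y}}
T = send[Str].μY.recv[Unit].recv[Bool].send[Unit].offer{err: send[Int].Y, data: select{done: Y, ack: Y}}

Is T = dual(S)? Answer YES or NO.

recv[Str] | send[Str]  ✓
  μY | μY  ✓ (μ self-dual)
    send[Unit] | recv[Unit]  ✓
      send[Bool] | recv[Bool]  ✓
        recv[Unit] | send[Unit]  ✓
          select{err,data} | offer{err,data}  ✓ same labels
            case err:
              recv[Int] | send[Int]  ✓
                Y | Y  ✓
            case data:
              offer{done,ack} | select{done,ack}  ✓ same labels
                case done:
                  Y | Y  ✓
                case ack:
                  Y | Y  ✓

YES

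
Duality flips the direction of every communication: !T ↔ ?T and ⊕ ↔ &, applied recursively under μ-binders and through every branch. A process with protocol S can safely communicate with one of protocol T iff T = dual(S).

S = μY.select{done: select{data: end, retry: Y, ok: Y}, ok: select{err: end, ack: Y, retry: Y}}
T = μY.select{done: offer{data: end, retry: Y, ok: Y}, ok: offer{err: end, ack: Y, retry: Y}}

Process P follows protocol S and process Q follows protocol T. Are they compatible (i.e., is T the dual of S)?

μY vs μY  ✓ (binder kept)
  select{done,ok} vs select{done,ok}  ✗ choice polarity not flipped — not dual

NO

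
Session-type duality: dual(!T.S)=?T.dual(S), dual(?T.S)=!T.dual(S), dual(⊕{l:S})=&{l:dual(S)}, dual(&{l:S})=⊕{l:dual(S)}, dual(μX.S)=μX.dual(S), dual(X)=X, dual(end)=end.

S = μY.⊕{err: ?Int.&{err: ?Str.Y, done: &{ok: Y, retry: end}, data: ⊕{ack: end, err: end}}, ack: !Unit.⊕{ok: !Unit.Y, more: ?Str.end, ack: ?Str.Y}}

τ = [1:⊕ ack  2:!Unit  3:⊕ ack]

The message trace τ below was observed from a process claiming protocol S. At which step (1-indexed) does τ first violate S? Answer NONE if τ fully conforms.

step 1: ⊕ ack  match  cont: !Unit.⊕{ok: !Unit.μY.…, more: ?Str.end, ack: ?Str.μY.…}
step 2: !Unit  match  cont: ⊕{ok: !Unit.μY.…, more: ?Str.end, ack: ?Str.μY.…}
step 3: ⊕ ack  match  cont: ?Str.μY.…
τ conforms to S (length 3)

NONE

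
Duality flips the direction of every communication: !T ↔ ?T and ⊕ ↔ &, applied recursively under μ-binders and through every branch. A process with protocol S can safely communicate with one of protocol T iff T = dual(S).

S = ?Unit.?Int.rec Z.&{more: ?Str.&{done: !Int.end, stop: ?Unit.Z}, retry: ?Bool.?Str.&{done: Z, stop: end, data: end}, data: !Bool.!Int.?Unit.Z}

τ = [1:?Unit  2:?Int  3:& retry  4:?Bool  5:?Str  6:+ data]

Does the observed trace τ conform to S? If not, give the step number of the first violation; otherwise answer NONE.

6

step 1: ?Unit  ✓  cont: ?Int.rec Z.…
step 2: ?Int  ✓  cont: rec Z.…
step 3: & retry  ✓  cont: ?Bool.?Str.&{done: rec Z.…, stop: end, data: end}
step 4: ?Bool  ✓  cont: ?Str.&{done: rec Z.…, stop: end, data: end}
step 5: ?Str  ✓  cont: &{done: rec Z.…, stop: end, data: end}
step 6: got + data, protocol expects & done or & stop or & data  ✗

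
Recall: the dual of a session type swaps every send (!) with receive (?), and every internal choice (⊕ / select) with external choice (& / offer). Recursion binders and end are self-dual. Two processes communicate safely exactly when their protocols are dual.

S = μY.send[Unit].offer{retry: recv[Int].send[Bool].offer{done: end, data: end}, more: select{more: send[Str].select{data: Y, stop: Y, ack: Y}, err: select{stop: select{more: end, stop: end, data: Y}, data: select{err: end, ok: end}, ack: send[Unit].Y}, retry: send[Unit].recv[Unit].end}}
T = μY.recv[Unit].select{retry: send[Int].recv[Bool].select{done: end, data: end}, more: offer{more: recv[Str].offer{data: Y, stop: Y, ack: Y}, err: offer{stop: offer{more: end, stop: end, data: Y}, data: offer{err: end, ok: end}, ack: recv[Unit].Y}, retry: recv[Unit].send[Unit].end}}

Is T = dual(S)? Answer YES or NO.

YES

μY vs μY  match (rec unchanged)
  send[Unit] vs recv[Unit]  match
    offer{retry,more} vs select{retry,more}  match labels match
      [retry]
        recv[Int] vs send[Int]  match
          send[Bool] vs recv[Bool]  match
            offer{done,data} vs select{done,data}  match labels match
              [done]
                end vs end  match
              [data]
                end vs end  match
      [more]
        select{more,err,retry} vs offer{more,err,retry}  match labels match
          [more]
            send[Str] vs recv[Str]  match
              select{data,stop,ack} vs offer{data,stop,ack}  match labels match
                [data]
                  Y vs Y  match
                [stop]
                  Y vs Y  match
                [ack]
                  Y vs Y  match
          [err]
            select{stop,data,ack} vs offer{stop,data,ack}  match labels match
              [stop]
                select{more,stop,data} vs offer{more,stop,data}  match labels match
                  [more]
                    end vs end  match
                  [stop]
                    end vs end  match
                  [data]
                    Y vs Y  match
              [data]
                select{err,ok} vs offer{err,ok}  match labels match
                  [err]
                    end vs end  match
                  [ok]
                    end vs end  match
              [ack]
                send[Unit] vs recv[Unit]  match
                  Y vs Y  match
          [retry]
            send[Unit] vs recv[Unit]  match
              recv[Unit] vs send[Unit]  match
                end vs end  match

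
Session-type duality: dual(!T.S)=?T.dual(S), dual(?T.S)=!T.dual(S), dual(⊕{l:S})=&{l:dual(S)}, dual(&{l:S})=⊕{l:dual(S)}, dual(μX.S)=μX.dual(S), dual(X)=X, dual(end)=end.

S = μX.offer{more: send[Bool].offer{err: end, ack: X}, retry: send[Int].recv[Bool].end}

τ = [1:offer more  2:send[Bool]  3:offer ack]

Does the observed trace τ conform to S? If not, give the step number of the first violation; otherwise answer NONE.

NONE

@1 offer more  ok  cont: send[Bool].offer{err: end, ack: μX.…}
@2 send[Bool]  ok  cont: offer{err: end, ack: μX.…}
@3 offer ack  ok  cont: μX.…
trace exhausted — no violation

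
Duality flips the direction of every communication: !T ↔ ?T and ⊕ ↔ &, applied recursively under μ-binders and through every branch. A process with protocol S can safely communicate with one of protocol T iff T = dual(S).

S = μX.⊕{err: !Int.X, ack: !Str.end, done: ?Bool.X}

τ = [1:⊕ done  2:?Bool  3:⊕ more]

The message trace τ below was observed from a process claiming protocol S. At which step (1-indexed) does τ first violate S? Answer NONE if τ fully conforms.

@1 ⊕ done  match  cont: ?Bool.μX.…
@2 ?Bool  match  cont: μX.…
@3 got ⊕ more, protocol expects ⊕ err or ⊕ ack or ⊕ done  ✗

3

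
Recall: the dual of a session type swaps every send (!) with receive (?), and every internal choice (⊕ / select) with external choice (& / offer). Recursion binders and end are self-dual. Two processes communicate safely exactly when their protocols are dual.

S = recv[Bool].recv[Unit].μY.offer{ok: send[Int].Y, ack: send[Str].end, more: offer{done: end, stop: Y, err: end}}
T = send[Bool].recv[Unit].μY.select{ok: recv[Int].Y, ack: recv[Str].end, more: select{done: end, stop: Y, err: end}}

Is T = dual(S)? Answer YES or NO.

NO

recv[Bool] vs send[Bool]  match
  recv[Unit] vs recv[Unit]  ✗ same direction on both sides — not dual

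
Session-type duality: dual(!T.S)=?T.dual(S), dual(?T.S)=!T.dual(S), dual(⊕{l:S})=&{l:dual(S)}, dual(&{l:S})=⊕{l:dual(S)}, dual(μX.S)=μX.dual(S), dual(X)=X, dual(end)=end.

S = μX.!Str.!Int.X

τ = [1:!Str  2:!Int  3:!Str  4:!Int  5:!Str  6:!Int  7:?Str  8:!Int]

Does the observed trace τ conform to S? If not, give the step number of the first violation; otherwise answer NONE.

7

step 1: !Str  match  now at !Int.μX.…
step 2: !Int  match  now at μX.…
step 3: !Str  match  now at !Int.μX.…
step 4: !Int  match  now at μX.…
step 5: !Str  match  now at !Int.μX.…
step 6: !Int  match  now at μX.…
step 7: got ?Str, protocol expects !Str  ✗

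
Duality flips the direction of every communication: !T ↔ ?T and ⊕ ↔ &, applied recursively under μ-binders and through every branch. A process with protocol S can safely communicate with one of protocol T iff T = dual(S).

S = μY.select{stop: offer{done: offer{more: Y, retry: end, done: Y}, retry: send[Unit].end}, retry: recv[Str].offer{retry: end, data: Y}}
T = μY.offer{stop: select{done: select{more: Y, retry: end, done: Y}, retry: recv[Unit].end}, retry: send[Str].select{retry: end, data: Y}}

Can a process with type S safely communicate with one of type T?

μY | μY  ✓ (binder kept)
  select{stop,retry} | offer{stop,retry}  ✓ same labels
    case stop:
      offer{done,retry} | select{done,retry}  ✓ same labels
        case done:
          offer{more,retry,done} | select{more,retry,done}  ✓ same labels
            case more:
              Y | Y  ✓
            case retry:
              end | end  ✓
            case done:
              Y | Y  ✓
        case retry:
          send[Unit] | recv[Unit]  ✓
            end | end  ✓
    case retry:
      recv[Str] | send[Str]  ✓
        offer{retry,data} | select{retry,data}  ✓ same labels
          case retry:
            end | end  ✓
          case data:
            Y | Y  ✓

YES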